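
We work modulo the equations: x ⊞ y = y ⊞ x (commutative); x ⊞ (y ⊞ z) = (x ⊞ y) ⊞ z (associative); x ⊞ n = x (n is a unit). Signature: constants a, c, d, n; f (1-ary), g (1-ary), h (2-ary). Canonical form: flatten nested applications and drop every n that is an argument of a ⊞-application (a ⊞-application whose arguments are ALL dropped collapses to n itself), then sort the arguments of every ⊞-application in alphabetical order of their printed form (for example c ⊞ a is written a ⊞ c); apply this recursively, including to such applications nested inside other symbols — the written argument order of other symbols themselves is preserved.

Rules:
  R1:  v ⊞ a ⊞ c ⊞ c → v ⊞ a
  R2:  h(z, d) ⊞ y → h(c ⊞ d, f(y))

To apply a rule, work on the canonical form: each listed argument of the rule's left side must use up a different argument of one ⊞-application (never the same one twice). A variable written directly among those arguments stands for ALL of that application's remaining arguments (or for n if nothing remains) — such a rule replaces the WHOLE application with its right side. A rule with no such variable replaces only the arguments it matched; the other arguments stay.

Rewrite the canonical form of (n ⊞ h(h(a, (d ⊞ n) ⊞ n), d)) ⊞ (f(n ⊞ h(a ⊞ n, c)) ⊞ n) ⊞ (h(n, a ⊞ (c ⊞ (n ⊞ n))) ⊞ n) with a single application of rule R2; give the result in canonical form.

Canonical form:  f(h(a, c)) ⊞ h(h(a, d), d) ⊞ h(n, a ⊞ c)
R2 matches:  uses h(h(a, d), d);  y := f(h(a, c)) ⊞ h(n, a ⊞ c), z := h(a, d)
The extension variable absorbs all remaining arguments, so the whole application is rewritten.
Giving:  h(c ⊞ d, f(f(h(a, c)) ⊞ h(n, a ⊞ c)))

Answer: h(c ⊞ d, f(f(h(a, c)) ⊞ h(n, a ⊞ c)))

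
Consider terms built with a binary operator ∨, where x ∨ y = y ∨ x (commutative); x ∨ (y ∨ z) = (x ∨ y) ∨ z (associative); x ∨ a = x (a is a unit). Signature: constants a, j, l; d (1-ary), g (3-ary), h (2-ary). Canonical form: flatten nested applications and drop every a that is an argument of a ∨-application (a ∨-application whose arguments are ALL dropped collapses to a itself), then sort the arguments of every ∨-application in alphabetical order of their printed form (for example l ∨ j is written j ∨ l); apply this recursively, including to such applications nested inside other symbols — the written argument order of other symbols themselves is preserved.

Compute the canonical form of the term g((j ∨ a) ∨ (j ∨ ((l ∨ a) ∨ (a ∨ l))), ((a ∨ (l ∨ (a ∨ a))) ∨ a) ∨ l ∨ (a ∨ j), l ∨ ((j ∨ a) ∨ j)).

Descend into:  ((a ∨ (l ∨ (a ∨ a))) ∨ a) ∨ l ∨ (a ∨ j)
Flatten:  a ∨ l ∨ a ∨ a ∨ a ∨ l ∨ a ∨ j
Drop the unit:  drop a (×5)
Order the arguments:  j ∨ l ∨ l
Reassemble:  g(j ∨ j ∨ l ∨ l, j ∨ l ∨ l, j ∨ j ∨ l)

Answer: g(j ∨ j ∨ l ∨ l, j ∨ l ∨ l, j ∨ j ∨ l)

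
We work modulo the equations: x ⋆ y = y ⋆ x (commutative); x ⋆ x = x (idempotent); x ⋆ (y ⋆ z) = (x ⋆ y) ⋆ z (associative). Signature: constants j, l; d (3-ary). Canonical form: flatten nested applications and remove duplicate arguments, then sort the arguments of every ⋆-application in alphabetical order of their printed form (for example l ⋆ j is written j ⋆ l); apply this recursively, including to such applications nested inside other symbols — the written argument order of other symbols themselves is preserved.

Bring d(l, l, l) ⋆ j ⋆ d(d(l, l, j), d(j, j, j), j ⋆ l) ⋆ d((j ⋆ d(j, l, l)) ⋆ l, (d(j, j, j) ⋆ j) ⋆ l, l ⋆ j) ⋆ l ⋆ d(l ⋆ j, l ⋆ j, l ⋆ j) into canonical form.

Simplify inside:  d((j ⋆ d(j, l, l)) ⋆ l, (d(j, j, j) ⋆ j) ⋆ l, l ⋆ j)  →  d(d(j, l, l) ⋆ j ⋆ l, d(j, j, j) ⋆ j ⋆ l, j ⋆ l)
Simplify inside:  d(l ⋆ j, l ⋆ j, l ⋆ j)  →  d(j ⋆ l, j ⋆ l, j ⋆ l)
Sort:  d(d(j, l, l) ⋆ j ⋆ l, d(j, j, j) ⋆ j ⋆ l, j ⋆ l) ⋆ d(d(l, l, j), d(j, j, j), j ⋆ l) ⋆ d(j ⋆ l, j ⋆ l, j ⋆ l) ⋆ d(l, l, l) ⋆ j ⋆ l

Answer: d(d(j, l, l) ⋆ j ⋆ l, d(j, j, j) ⋆ j ⋆ l, j ⋆ l) ⋆ d(d(l, l, j), d(j, j, j), j ⋆ l) ⋆ d(j ⋆ l, j ⋆ l, j ⋆ l) ⋆ d(l, l, l) ⋆ j ⋆ l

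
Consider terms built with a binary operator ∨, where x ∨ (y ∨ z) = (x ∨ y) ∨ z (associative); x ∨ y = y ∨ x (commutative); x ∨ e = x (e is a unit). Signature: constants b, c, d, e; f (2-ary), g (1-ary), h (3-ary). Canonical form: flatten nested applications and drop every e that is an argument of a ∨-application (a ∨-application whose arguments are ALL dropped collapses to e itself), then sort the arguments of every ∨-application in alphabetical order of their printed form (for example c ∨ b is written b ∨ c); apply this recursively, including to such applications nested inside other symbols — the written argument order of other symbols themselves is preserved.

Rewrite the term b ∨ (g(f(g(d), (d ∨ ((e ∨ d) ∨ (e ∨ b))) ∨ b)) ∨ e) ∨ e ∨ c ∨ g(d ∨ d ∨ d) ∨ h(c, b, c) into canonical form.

Merge nested applications:  b ∨ g(f(g(d), (d ∨ ((e ∨ d) ∨ (e ∨ b))) ∨ b)) ∨ e ∨ e ∨ c ∨ g(d ∨ d ∨ d) ∨ h(c, b, c)
Inside:  g(f(g(d), (d ∨ ((e ∨ d) ∨ (e ∨ b))) ∨ b))  →  g(f(g(d), b ∨ b ∨ d ∨ d))
Drop the unit:  drop e (×2)
Order the arguments:  b ∨ c ∨ g(d ∨ d ∨ d) ∨ g(f(g(d), b ∨ b ∨ d ∨ d)) ∨ h(c, b, c)

Answer: b ∨ c ∨ g(d ∨ d ∨ d) ∨ g(f(g(d), b ∨ b ∨ d ∨ d)) ∨ h(c, b, c)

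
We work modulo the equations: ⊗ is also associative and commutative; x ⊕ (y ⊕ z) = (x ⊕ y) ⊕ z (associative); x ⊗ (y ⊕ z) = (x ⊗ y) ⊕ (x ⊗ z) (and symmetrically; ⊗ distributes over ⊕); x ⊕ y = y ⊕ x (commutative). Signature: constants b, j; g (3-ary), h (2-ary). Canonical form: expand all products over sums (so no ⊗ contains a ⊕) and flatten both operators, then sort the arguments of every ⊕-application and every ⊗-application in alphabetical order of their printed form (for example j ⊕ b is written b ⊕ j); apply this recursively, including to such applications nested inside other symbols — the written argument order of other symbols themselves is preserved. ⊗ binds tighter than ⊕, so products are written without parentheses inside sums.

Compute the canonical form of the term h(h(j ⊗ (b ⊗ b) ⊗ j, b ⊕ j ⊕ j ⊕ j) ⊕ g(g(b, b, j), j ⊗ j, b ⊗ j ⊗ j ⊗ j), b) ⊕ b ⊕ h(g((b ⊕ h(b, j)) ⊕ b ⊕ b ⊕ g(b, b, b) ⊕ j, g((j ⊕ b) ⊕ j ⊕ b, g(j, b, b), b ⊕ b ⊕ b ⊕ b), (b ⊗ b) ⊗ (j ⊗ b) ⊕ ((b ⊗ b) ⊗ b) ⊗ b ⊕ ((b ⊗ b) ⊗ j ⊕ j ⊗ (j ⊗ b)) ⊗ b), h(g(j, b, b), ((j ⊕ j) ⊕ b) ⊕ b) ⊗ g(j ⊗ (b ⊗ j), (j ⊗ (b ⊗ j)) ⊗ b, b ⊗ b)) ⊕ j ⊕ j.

Answer: b ⊕ h(g(b ⊕ b ⊕ b ⊕ g(b, b, b) ⊕ h(b, j) ⊕ j, g(b ⊕ b ⊕ j ⊕ j, g(j, b, b), b ⊕ b ⊕ b ⊕ b), b ⊗ b ⊗ b ⊗ b ⊕ b ⊗ b ⊗ b ⊗ j ⊕ b ⊗ b ⊗ b ⊗ j ⊕ b ⊗ b ⊗ j ⊗ j), g(b ⊗ j ⊗ j, b ⊗ b ⊗ j ⊗ j, b ⊗ b) ⊗ h(g(j, b, b), b ⊕ b ⊕ j ⊕ j)) ⊕ h(g(g(b, b, j), j ⊗ j, b ⊗ j ⊗ j ⊗ j) ⊕ h(b ⊗ b ⊗ j ⊗ j, b ⊕ j ⊕ j ⊕ j), b) ⊕ j ⊕ j

Derivation:
Distribute:  h(g(g(b, b, j), j ⊗ j, b ⊗ j ⊗ j ⊗ j) ⊕ h(b ⊗ b ⊗ j ⊗ j, b ⊕ j ⊕ j ⊕ j), b) ⊕ b ⊕ h(g(b ⊕ b ⊕ b ⊕ g(b, b, b) ⊕ h(b, j) ⊕ j, g(b ⊕ b ⊕ j ⊕ j, g(j, b, b), b ⊕ b ⊕ b ⊕ b), b ⊗ b ⊗ b ⊗ b ⊕ b ⊗ b ⊗ b ⊗ j ⊕ b ⊗ b ⊗ b ⊗ j ⊕ b ⊗ b ⊗ j ⊗ j), g(b ⊗ j ⊗ j, b ⊗ b ⊗ j ⊗ j, b ⊗ b) ⊗ h(g(j, b, b), b ⊕ b ⊕ j ⊕ j)) ⊕ j ⊕ j
Sort arguments:  b ⊕ h(g(b ⊕ b ⊕ b ⊕ g(b, b, b) ⊕ h(b, j) ⊕ j, g(b ⊕ b ⊕ j ⊕ j, g(j, b, b), b ⊕ b ⊕ b ⊕ b), b ⊗ b ⊗ b ⊗ b ⊕ b ⊗ b ⊗ b ⊗ j ⊕ b ⊗ b ⊗ b ⊗ j ⊕ b ⊗ b ⊗ j ⊗ j), g(b ⊗ j ⊗ j, b ⊗ b ⊗ j ⊗ j, b ⊗ b) ⊗ h(g(j, b, b), b ⊕ b ⊕ j ⊕ j)) ⊕ h(g(g(b, b, j), j ⊗ j, b ⊗ j ⊗ j ⊗ j) ⊕ h(b ⊗ b ⊗ j ⊗ j, b ⊕ j ⊕ j ⊕ j), b) ⊕ j ⊕ j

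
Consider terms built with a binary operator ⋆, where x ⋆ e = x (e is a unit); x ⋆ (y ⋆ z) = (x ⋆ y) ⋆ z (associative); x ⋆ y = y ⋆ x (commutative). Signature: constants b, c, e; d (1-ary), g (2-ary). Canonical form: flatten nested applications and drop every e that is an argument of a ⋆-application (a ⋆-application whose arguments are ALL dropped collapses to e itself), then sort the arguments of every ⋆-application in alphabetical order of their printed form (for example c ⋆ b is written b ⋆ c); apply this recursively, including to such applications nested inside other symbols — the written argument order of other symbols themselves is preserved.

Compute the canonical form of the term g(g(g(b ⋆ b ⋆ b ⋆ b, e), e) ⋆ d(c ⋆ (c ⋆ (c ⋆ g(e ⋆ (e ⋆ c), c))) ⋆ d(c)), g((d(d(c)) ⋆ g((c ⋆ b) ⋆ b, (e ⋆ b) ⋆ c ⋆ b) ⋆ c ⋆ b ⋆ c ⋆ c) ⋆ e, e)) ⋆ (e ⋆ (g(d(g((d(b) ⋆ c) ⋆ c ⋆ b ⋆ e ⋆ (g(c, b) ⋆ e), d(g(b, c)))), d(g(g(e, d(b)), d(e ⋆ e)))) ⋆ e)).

Answer: g(d(c ⋆ c ⋆ c ⋆ d(c) ⋆ g(c, c)) ⋆ g(g(b ⋆ b ⋆ b ⋆ b, e), e), g(b ⋆ c ⋆ c ⋆ c ⋆ d(d(c)) ⋆ g(b ⋆ b ⋆ c, b ⋆ b ⋆ c), e)) ⋆ g(d(g(b ⋆ c ⋆ c ⋆ d(b) ⋆ g(c, b), d(g(b, c)))), d(g(g(e, d(b)), d(e))))

Derivation:
Flatten:  g(g(g(b ⋆ b ⋆ b ⋆ b, e), e) ⋆ d(c ⋆ (c ⋆ (c ⋆ g(e ⋆ (e ⋆ c), c))) ⋆ d(c)), g((d(d(c)) ⋆ g((c ⋆ b) ⋆ b, (e ⋆ b) ⋆ c ⋆ b) ⋆ c ⋆ b ⋆ c ⋆ c) ⋆ e, e)) ⋆ e ⋆ g(d(g((d(b) ⋆ c) ⋆ c ⋆ b ⋆ e ⋆ (g(c, b) ⋆ e), d(g(b, c)))), d(g(g(e, d(b)), d(e ⋆ e)))) ⋆ e
Inside:  g(g(g(b ⋆ b ⋆ b ⋆ b, e), e) ⋆ d(c ⋆ (c ⋆ (c ⋆ g(e ⋆ (e ⋆ c), c))) ⋆ d(c)), g((d(d(c)) ⋆ g((c ⋆ b) ⋆ b, (e ⋆ b) ⋆ c ⋆ b) ⋆ c ⋆ b ⋆ c ⋆ c) ⋆ e, e))  →  g(d(c ⋆ c ⋆ c ⋆ d(c) ⋆ g(c, c)) ⋆ g(g(b ⋆ b ⋆ b ⋆ b, e), e), g(b ⋆ c ⋆ c ⋆ c ⋆ d(d(c)) ⋆ g(b ⋆ b ⋆ c, b ⋆ b ⋆ c), e))
Simplify inside:  g(d(g((d(b) ⋆ c) ⋆ c ⋆ b ⋆ e ⋆ (g(c, b) ⋆ e), d(g(b, c)))), d(g(g(e, d(b)), d(e ⋆ e))))  →  g(d(g(b ⋆ c ⋆ c ⋆ d(b) ⋆ g(c, b), d(g(b, c)))), d(g(g(e, d(b)), d(e))))
Unit:  drop e (×2)
Sort:  g(d(c ⋆ c ⋆ c ⋆ d(c) ⋆ g(c, c)) ⋆ g(g(b ⋆ b ⋆ b ⋆ b, e), e), g(b ⋆ c ⋆ c ⋆ c ⋆ d(d(c)) ⋆ g(b ⋆ b ⋆ c, b ⋆ b ⋆ c), e)) ⋆ g(d(g(b ⋆ c ⋆ c ⋆ d(b) ⋆ g(c, b), d(g(b, c)))), d(g(g(e, d(b)), d(e))))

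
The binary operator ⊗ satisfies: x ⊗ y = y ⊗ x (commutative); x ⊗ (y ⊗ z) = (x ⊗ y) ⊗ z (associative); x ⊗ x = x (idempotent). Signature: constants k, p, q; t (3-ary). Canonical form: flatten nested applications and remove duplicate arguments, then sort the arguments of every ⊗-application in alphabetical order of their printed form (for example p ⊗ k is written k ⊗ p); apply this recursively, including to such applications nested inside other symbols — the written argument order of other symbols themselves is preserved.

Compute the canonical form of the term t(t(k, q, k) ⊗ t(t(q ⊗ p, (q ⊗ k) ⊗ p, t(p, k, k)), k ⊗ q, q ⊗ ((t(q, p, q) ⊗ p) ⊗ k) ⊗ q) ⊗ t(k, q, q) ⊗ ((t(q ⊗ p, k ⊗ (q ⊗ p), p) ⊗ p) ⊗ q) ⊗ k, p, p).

Focus inside:  t(k, q, k) ⊗ t(t(q ⊗ p, (q ⊗ k) ⊗ p, t(p, k, k)), k ⊗ q, q ⊗ ((t(q, p, q) ⊗ p) ⊗ k) ⊗ q) ⊗ t(k, q, q) ⊗ ((t(q ⊗ p, k ⊗ (q ⊗ p), p) ⊗ p) ⊗ q) ⊗ k
Un-nest:  t(k, q, k) ⊗ t(t(q ⊗ p, (q ⊗ k) ⊗ p, t(p, k, k)), k ⊗ q, q ⊗ ((t(q, p, q) ⊗ p) ⊗ k) ⊗ q) ⊗ t(k, q, q) ⊗ t(q ⊗ p, k ⊗ (q ⊗ p), p) ⊗ p ⊗ q ⊗ k
Canonicalize subterm:  t(t(q ⊗ p, (q ⊗ k) ⊗ p, t(p, k, k)), k ⊗ q, q ⊗ ((t(q, p, q) ⊗ p) ⊗ k) ⊗ q)  →  t(t(p ⊗ q, k ⊗ p ⊗ q, t(p, k, k)), k ⊗ q, k ⊗ p ⊗ q ⊗ t(q, p, q))
Canonicalize subterm:  t(q ⊗ p, k ⊗ (q ⊗ p), p)  →  t(p ⊗ q, k ⊗ p ⊗ q, p)
Order the arguments:  k ⊗ p ⊗ q ⊗ t(k, q, k) ⊗ t(k, q, q) ⊗ t(p ⊗ q, k ⊗ p ⊗ q, p) ⊗ t(t(p ⊗ q, k ⊗ p ⊗ q, t(p, k, k)), k ⊗ q, k ⊗ p ⊗ q ⊗ t(q, p, q))
Reassemble:  t(k ⊗ p ⊗ q ⊗ t(k, q, k) ⊗ t(k, q, q) ⊗ t(p ⊗ q, k ⊗ p ⊗ q, p) ⊗ t(t(p ⊗ q, k ⊗ p ⊗ q, t(p, k, k)), k ⊗ q, k ⊗ p ⊗ q ⊗ t(q, p, q)), p, p)

Answer: t(k ⊗ p ⊗ q ⊗ t(k, q, k) ⊗ t(k, q, q) ⊗ t(p ⊗ q, k ⊗ p ⊗ q, p) ⊗ t(t(p ⊗ q, k ⊗ p ⊗ q, t(p, k, k)), k ⊗ q, k ⊗ p ⊗ q ⊗ t(q, p, q)), p, p)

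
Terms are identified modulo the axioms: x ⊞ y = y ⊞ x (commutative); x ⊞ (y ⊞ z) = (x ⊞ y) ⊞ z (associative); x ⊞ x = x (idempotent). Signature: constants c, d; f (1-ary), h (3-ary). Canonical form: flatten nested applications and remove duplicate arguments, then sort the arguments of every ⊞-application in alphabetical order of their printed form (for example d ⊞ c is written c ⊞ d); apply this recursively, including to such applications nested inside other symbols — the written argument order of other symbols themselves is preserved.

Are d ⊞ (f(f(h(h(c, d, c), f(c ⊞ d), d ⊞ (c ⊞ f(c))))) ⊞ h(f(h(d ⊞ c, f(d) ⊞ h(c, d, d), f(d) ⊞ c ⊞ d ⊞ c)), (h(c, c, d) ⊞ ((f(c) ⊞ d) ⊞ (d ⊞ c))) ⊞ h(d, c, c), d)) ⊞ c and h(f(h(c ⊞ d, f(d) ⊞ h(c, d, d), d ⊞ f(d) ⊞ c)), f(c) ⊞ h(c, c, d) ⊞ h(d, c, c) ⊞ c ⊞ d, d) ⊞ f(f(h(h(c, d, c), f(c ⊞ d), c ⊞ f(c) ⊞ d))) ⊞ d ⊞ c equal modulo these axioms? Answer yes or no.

Answer: yes — both canonical forms are c ⊞ d ⊞ f(f(h(h(c, d, c), f(c ⊞ d), c ⊞ d ⊞ f(c)))) ⊞ h(f(h(c ⊞ d, f(d) ⊞ h(c, d, d), c ⊞ d ⊞ f(d))), c ⊞ d ⊞ f(c) ⊞ h(c, c, d) ⊞ h(d, c, c), d)

Derivation:
Left:  d ⊞ (f(f(h(h(c, d, c), f(c ⊞ d), d ⊞ (c ⊞ f(c))))) ⊞ h(f(h(d ⊞ c, f(d) ⊞ h(c, d, d), f(d) ⊞ c ⊞ d ⊞ c)), (h(c, c, d) ⊞ ((f(c) ⊞ d) ⊞ (d ⊞ c))) ⊞ h(d, c, c), d)) ⊞ c
  Merge nested applications:  d ⊞ f(f(h(h(c, d, c), f(c ⊞ d), d ⊞ (c ⊞ f(c))))) ⊞ h(f(h(d ⊞ c, f(d) ⊞ h(c, d, d), f(d) ⊞ c ⊞ d ⊞ c)), (h(c, c, d) ⊞ ((f(c) ⊞ d) ⊞ (d ⊞ c))) ⊞ h(d, c, c), d) ⊞ c
  Simplify inside:  f(f(h(h(c, d, c), f(c ⊞ d), d ⊞ (c ⊞ f(c)))))  →  f(f(h(h(c, d, c), f(c ⊞ d), c ⊞ d ⊞ f(c))))
  Simplify inside:  h(f(h(d ⊞ c, f(d) ⊞ h(c, d, d), f(d) ⊞ c ⊞ d ⊞ c)), (h(c, c, d) ⊞ ((f(c) ⊞ d) ⊞ (d ⊞ c))) ⊞ h(d, c, c), d)  →  h(f(h(c ⊞ d, f(d) ⊞ h(c, d, d), c ⊞ d ⊞ f(d))), c ⊞ d ⊞ f(c) ⊞ h(c, c, d) ⊞ h(d, c, c), d)
  Order the arguments:  c ⊞ d ⊞ f(f(h(h(c, d, c), f(c ⊞ d), c ⊞ d ⊞ f(c)))) ⊞ h(f(h(c ⊞ d, f(d) ⊞ h(c, d, d), c ⊞ d ⊞ f(d))), c ⊞ d ⊞ f(c) ⊞ h(c, c, d) ⊞ h(d, c, c), d)
Right:  h(f(h(c ⊞ d, f(d) ⊞ h(c, d, d), d ⊞ f(d) ⊞ c)), f(c) ⊞ h(c, c, d) ⊞ h(d, c, c) ⊞ c ⊞ d, d) ⊞ f(f(h(h(c, d, c), f(c ⊞ d), c ⊞ f(c) ⊞ d))) ⊞ d ⊞ c
  Simplify inside:  h(f(h(c ⊞ d, f(d) ⊞ h(c, d, d), d ⊞ f(d) ⊞ c)), f(c) ⊞ h(c, c, d) ⊞ h(d, c, c) ⊞ c ⊞ d, d)  →  h(f(h(c ⊞ d, f(d) ⊞ h(c, d, d), c ⊞ d ⊞ f(d))), c ⊞ d ⊞ f(c) ⊞ h(c, c, d) ⊞ h(d, c, c), d)
  Canonicalize subterm:  f(f(h(h(c, d, c), f(c ⊞ d), c ⊞ f(c) ⊞ d)))  →  f(f(h(h(c, d, c), f(c ⊞ d), c ⊞ d ⊞ f(c))))
  Order the arguments:  c ⊞ d ⊞ f(f(h(h(c, d, c), f(c ⊞ d), c ⊞ d ⊞ f(c)))) ⊞ h(f(h(c ⊞ d, f(d) ⊞ h(c, d, d), c ⊞ d ⊞ f(d))), c ⊞ d ⊞ f(c) ⊞ h(c, c, d) ⊞ h(d, c, c), d)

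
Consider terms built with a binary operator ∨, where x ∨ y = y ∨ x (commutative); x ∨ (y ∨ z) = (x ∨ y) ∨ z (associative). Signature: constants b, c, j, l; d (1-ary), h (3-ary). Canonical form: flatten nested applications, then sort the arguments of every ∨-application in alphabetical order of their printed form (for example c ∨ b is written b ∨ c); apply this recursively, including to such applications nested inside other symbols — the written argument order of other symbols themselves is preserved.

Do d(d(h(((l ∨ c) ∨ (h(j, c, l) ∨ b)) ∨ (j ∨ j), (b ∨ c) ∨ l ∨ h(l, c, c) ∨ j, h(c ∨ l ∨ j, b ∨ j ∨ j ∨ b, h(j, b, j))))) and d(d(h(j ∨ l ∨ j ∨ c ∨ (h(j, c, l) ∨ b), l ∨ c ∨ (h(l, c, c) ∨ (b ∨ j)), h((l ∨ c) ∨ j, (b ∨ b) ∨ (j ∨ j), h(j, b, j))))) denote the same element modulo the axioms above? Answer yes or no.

Answer: yes — both canonical forms are d(d(h(b ∨ c ∨ h(j, c, l) ∨ j ∨ j ∨ l, b ∨ c ∨ h(l, c, c) ∨ j ∨ l, h(c ∨ j ∨ l, b ∨ b ∨ j ∨ j, h(j, b, j)))))

Derivation:
Left:  d(d(h(((l ∨ c) ∨ (h(j, c, l) ∨ b)) ∨ (j ∨ j), (b ∨ c) ∨ l ∨ h(l, c, c) ∨ j, h(c ∨ l ∨ j, b ∨ j ∨ j ∨ b, h(j, b, j)))))
  Work inside:  ((l ∨ c) ∨ (h(j, c, l) ∨ b)) ∨ (j ∨ j)
  Merge nested applications:  l ∨ c ∨ h(j, c, l) ∨ b ∨ j ∨ j
  Sort arguments:  b ∨ c ∨ h(j, c, l) ∨ j ∨ j ∨ l
  Reassemble:  d(d(h(b ∨ c ∨ h(j, c, l) ∨ j ∨ j ∨ l, b ∨ c ∨ h(l, c, c) ∨ j ∨ l, h(c ∨ j ∨ l, b ∨ b ∨ j ∨ j, h(j, b, j)))))
Right:  d(d(h(j ∨ l ∨ j ∨ c ∨ (h(j, c, l) ∨ b), l ∨ c ∨ (h(l, c, c) ∨ (b ∨ j)), h((l ∨ c) ∨ j, (b ∨ b) ∨ (j ∨ j), h(j, b, j)))))
  Focus inside:  l ∨ c ∨ (h(l, c, c) ∨ (b ∨ j))
  Merge nested applications:  l ∨ c ∨ h(l, c, c) ∨ b ∨ j
  Sort arguments:  b ∨ c ∨ h(l, c, c) ∨ j ∨ l
  Rebuild:  d(d(h(b ∨ c ∨ h(j, c, l) ∨ j ∨ j ∨ l, b ∨ c ∨ h(l, c, c) ∨ j ∨ l, h(c ∨ j ∨ l, b ∨ b ∨ j ∨ j, h(j, b, j)))))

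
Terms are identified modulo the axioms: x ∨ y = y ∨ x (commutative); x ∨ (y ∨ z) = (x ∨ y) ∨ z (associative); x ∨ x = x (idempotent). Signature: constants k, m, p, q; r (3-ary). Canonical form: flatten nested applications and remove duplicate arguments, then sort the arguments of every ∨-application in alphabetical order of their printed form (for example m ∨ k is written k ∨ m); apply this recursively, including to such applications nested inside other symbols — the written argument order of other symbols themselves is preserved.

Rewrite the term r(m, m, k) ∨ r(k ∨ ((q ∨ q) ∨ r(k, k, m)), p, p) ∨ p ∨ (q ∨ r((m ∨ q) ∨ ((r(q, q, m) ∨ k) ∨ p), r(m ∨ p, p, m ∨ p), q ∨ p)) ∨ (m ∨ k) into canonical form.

Un-nest:  r(m, m, k) ∨ r(k ∨ ((q ∨ q) ∨ r(k, k, m)), p, p) ∨ p ∨ q ∨ r((m ∨ q) ∨ ((r(q, q, m) ∨ k) ∨ p), r(m ∨ p, p, m ∨ p), q ∨ p) ∨ m ∨ k
Inside:  r(k ∨ ((q ∨ q) ∨ r(k, k, m)), p, p)  →  r(k ∨ q ∨ r(k, k, m), p, p)
Simplify inside:  r((m ∨ q) ∨ ((r(q, q, m) ∨ k) ∨ p), r(m ∨ p, p, m ∨ p), q ∨ p)  →  r(k ∨ m ∨ p ∨ q ∨ r(q, q, m), r(m ∨ p, p, m ∨ p), p ∨ q)
Sort arguments:  k ∨ m ∨ p ∨ q ∨ r(k ∨ m ∨ p ∨ q ∨ r(q, q, m), r(m ∨ p, p, m ∨ p), p ∨ q) ∨ r(k ∨ q ∨ r(k, k, m), p, p) ∨ r(m, m, k)

Answer: k ∨ m ∨ p ∨ q ∨ r(k ∨ m ∨ p ∨ q ∨ r(q, q, m), r(m ∨ p, p, m ∨ p), p ∨ q) ∨ r(k ∨ q ∨ r(k, k, m), p, p) ∨ r(m, m, k)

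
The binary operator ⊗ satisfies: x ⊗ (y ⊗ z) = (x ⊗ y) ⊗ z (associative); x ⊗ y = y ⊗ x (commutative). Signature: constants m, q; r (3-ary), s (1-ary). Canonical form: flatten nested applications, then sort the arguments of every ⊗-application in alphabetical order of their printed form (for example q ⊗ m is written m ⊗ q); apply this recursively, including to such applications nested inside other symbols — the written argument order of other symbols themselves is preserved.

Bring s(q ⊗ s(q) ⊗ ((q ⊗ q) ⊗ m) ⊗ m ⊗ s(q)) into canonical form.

Answer: s(m ⊗ m ⊗ q ⊗ q ⊗ q ⊗ s(q) ⊗ s(q))

Derivation:
Focus inside:  q ⊗ s(q) ⊗ ((q ⊗ q) ⊗ m) ⊗ m ⊗ s(q)
Flatten:  q ⊗ s(q) ⊗ q ⊗ q ⊗ m ⊗ m ⊗ s(q)
Sort arguments:  m ⊗ m ⊗ q ⊗ q ⊗ q ⊗ s(q) ⊗ s(q)
Put back:  s(m ⊗ m ⊗ q ⊗ q ⊗ q ⊗ s(q) ⊗ s(q))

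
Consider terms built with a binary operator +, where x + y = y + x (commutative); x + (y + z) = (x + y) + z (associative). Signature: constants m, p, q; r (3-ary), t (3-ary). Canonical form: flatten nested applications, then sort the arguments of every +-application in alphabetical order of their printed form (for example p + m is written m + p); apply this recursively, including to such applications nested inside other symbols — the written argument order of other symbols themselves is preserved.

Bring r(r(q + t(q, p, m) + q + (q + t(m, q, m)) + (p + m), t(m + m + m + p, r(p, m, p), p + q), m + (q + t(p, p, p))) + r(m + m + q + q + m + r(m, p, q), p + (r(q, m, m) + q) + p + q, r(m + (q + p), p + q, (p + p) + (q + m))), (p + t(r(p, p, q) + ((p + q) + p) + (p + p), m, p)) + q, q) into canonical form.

Work inside:  r(q + t(q, p, m) + q + (q + t(m, q, m)) + (p + m), t(m + m + m + p, r(p, m, p), p + q), m + (q + t(p, p, p))) + r(m + m + q + q + m + r(m, p, q), p + (r(q, m, m) + q) + p + q, r(m + (q + p), p + q, (p + p) + (q + m)))
Canonicalize subterm:  r(q + t(q, p, m) + q + (q + t(m, q, m)) + (p + m), t(m + m + m + p, r(p, m, p), p + q), m + (q + t(p, p, p)))  →  r(m + p + q + q + q + t(m, q, m) + t(q, p, m), t(m + m + m + p, r(p, m, p), p + q), m + q + t(p, p, p))
Inside:  r(m + m + q + q + m + r(m, p, q), p + (r(q, m, m) + q) + p + q, r(m + (q + p), p + q, (p + p) + (q + m)))  →  r(m + m + m + q + q + r(m, p, q), p + p + q + q + r(q, m, m), r(m + p + q, p + q, m + p + p + q))
Order the arguments:  r(m + m + m + q + q + r(m, p, q), p + p + q + q + r(q, m, m), r(m + p + q, p + q, m + p + p + q)) + r(m + p + q + q + q + t(m, q, m) + t(q, p, m), t(m + m + m + p, r(p, m, p), p + q), m + q + t(p, p, p))
Put back:  r(r(m + m + m + q + q + r(m, p, q), p + p + q + q + r(q, m, m), r(m + p + q, p + q, m + p + p + q)) + r(m + p + q + q + q + t(m, q, m) + t(q, p, m), t(m + m + m + p, r(p, m, p), p + q), m + q + t(p, p, p)), p + q + t(p + p + p + p + q + r(p, p, q), m, p), q)

Answer: r(r(m + m + m + q + q + r(m, p, q), p + p + q + q + r(q, m, m), r(m + p + q, p + q, m + p + p + q)) + r(m + p + q + q + q + t(m, q, m) + t(q, p, m), t(m + m + m + p, r(p, m, p), p + q), m + q + t(p, p, p)), p + q + t(p + p + p + p + q + r(p, p, q), m, p), q)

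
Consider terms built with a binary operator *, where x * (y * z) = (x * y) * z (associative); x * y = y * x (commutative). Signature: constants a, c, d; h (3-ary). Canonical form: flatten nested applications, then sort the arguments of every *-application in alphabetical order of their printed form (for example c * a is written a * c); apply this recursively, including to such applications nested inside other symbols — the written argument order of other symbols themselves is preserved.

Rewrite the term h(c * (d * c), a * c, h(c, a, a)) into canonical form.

Answer: h(c * c * d, a * c, h(c, a, a))

Derivation:
Descend into:  c * (d * c)
Flatten:  c * d * c
Order the arguments:  c * c * d
Put back:  h(c * c * d, a * c, h(c, a, a))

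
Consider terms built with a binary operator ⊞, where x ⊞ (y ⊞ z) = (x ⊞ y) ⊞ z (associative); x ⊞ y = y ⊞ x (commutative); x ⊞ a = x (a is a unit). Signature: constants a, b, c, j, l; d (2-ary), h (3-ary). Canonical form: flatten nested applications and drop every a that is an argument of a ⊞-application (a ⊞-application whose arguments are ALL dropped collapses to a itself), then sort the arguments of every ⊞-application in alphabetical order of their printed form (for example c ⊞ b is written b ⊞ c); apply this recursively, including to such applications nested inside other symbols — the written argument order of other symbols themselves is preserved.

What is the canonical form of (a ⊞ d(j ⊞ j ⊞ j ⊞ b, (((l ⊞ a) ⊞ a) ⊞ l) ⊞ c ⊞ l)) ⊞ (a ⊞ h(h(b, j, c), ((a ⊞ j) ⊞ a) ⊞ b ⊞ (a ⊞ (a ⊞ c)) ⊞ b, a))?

Un-nest:  a ⊞ d(j ⊞ j ⊞ j ⊞ b, (((l ⊞ a) ⊞ a) ⊞ l) ⊞ c ⊞ l) ⊞ a ⊞ h(h(b, j, c), ((a ⊞ j) ⊞ a) ⊞ b ⊞ (a ⊞ (a ⊞ c)) ⊞ b, a)
Simplify inside:  d(j ⊞ j ⊞ j ⊞ b, (((l ⊞ a) ⊞ a) ⊞ l) ⊞ c ⊞ l)  →  d(b ⊞ j ⊞ j ⊞ j, c ⊞ l ⊞ l ⊞ l)
Inside:  h(h(b, j, c), ((a ⊞ j) ⊞ a) ⊞ b ⊞ (a ⊞ (a ⊞ c)) ⊞ b, a)  →  h(h(b, j, c), b ⊞ b ⊞ c ⊞ j, a)
Units out:  drop a (×2)
Order the arguments:  d(b ⊞ j ⊞ j ⊞ j, c ⊞ l ⊞ l ⊞ l) ⊞ h(h(b, j, c), b ⊞ b ⊞ c ⊞ j, a)

Answer: d(b ⊞ j ⊞ j ⊞ j, c ⊞ l ⊞ l ⊞ l) ⊞ h(h(b, j, c), b ⊞ b ⊞ c ⊞ j, a)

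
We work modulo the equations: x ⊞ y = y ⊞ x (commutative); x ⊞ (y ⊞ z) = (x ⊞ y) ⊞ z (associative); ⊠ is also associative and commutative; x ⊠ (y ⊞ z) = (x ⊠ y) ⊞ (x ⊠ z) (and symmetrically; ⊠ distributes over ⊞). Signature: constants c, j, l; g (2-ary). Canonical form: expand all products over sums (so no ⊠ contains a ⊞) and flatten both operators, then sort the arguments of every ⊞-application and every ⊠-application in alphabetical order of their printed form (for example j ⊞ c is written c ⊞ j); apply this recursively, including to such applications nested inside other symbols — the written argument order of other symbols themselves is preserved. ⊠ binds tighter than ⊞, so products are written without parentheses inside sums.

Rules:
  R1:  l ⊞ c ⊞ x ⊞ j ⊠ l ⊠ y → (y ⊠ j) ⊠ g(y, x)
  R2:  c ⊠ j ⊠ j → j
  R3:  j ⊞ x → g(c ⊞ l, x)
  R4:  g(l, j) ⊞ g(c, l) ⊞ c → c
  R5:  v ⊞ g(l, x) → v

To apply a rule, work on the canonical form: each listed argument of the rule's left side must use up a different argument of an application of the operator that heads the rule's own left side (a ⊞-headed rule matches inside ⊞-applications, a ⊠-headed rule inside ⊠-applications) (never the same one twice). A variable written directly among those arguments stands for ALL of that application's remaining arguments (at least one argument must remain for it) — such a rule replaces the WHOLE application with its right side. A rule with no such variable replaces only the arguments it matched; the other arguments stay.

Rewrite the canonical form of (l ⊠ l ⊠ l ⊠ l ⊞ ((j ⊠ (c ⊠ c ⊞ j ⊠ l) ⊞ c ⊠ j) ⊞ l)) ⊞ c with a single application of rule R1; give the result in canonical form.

Answer: g(j, c ⊠ c ⊠ j ⊞ c ⊠ j ⊞ l ⊠ l ⊠ l ⊠ l) ⊠ j ⊠ j

Derivation:
Canonical form:  c ⊞ c ⊠ c ⊠ j ⊞ c ⊠ j ⊞ j ⊠ j ⊠ l ⊞ l ⊞ l ⊠ l ⊠ l ⊠ l
R1 matches:  uses c, j ⊠ j ⊠ l, l;  x := c ⊠ c ⊠ j ⊞ c ⊠ j ⊞ l ⊠ l ⊠ l ⊠ l, y := j
The variable takes the whole remainder — replace the entire application.
Giving:  g(j, c ⊠ c ⊠ j ⊞ c ⊠ j ⊞ l ⊠ l ⊠ l ⊠ l) ⊠ j ⊠ j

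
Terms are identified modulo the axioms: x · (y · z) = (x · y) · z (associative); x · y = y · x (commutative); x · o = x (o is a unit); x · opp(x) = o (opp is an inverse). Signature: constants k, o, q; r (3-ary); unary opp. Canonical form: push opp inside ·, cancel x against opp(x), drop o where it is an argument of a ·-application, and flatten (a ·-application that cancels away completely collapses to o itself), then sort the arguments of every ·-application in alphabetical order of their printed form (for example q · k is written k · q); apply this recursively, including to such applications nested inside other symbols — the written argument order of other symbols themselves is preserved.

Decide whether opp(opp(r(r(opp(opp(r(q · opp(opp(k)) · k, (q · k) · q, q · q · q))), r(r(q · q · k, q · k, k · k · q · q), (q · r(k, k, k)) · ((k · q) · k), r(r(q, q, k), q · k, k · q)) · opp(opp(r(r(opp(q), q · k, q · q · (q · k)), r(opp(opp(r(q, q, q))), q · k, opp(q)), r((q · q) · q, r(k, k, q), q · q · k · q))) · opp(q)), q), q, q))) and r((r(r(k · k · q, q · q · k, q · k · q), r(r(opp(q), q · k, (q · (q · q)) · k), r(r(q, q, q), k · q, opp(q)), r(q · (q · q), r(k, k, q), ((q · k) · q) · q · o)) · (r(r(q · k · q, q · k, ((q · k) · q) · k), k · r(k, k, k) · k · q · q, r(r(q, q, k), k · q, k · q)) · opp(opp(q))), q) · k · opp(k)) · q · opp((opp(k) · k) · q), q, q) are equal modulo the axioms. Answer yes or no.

Left:  opp(opp(r(r(opp(opp(r(q · opp(opp(k)) · k, (q · k) · q, q · q · q))), r(r(q · q · k, q · k, k · k · q · q), (q · r(k, k, k)) · ((k · q) · k), r(r(q, q, k), q · k, k · q)) · opp(opp(r(r(opp(q), q · k, q · q · (q · k)), r(opp(opp(r(q, q, q))), q · k, opp(q)), r((q · q) · q, r(k, k, q), q · q · k · q))) · opp(q)), q), q, q)))
  Push opp inside:  distribute opp over · and collapse double opp
  Combine occurrences:  r(r(r(k · k · q, k · q · q, q · q · q), q · r(r(k · q · q, k · q, k · k · q · q), k · k · q · q · r(k, k, k), r(r(q, q, k), k · q, k · q)) · r(r(opp(q), k · q, k · q · q · q), r(r(q, q, q), k · q, opp(q)), r(q · q · q, r(k, k, q), k · q · q · q)), q), q, q)
Right:  r((r(r(k · k · q, q · q · k, q · k · q), r(r(opp(q), q · k, (q · (q · q)) · k), r(r(q, q, q), k · q, opp(q)), r(q · (q · q), r(k, k, q), ((q · k) · q) · q · o)) · (r(r(q · k · q, q · k, ((q · k) · q) · k), k · r(k, k, k) · k · q · q, r(r(q, q, k), k · q, k · q)) · opp(opp(q))), q) · k · opp(k)) · q · opp((opp(k) · k) · q), q, q)
  Focus inside:  (r(r(k · k · q, q · q · k, q · k · q), r(r(opp(q), q · k, (q · (q · q)) · k), r(r(q, q, q), k · q, opp(q)), r(q · (q · q), r(k, k, q), ((q · k) · q) · q · o)) · (r(r(q · k · q, q · k, ((q · k) · q) · k), k · r(k, k, k) · k · q · q, r(r(q, q, k), k · q, k · q)) · opp(opp(q))), q) · k · opp(k)) · q · opp((opp(k) · k) · q)
  Push opp inside:  distribute opp over · and collapse double opp
  Cancel:  k cancels; q cancels
  Collect:  r(r(k · k · q, k · q · q, k · q · q), q · r(r(k · q · q, k · q, k · k · q · q), k · k · q · q · r(k, k, k), r(r(q, q, k), k · q, k · q)) · r(r(opp(q), k · q, k · q · q · q), r(r(q, q, q), k · q, opp(q)), r(q · q · q, r(k, k, q), k · q · q · q)), q)
  Reassemble:  r(r(r(k · k · q, k · q · q, k · q · q), q · r(r(k · q · q, k · q, k · k · q · q), k · k · q · q · r(k, k, k), r(r(q, q, k), k · q, k · q)) · r(r(opp(q), k · q, k · q · q · q), r(r(q, q, q), k · q, opp(q)), r(q · q · q, r(k, k, q), k · q · q · q)), q), q, q)

Answer: no — r(r(r(k · k · q, k · q · q, q · q · q), q · r(r(k · q · q, k · q, k · k · q · q), k · k · q · q · r(k, k, k), r(r(q, q, k), k · q, k · q)) · r(r(opp(q), k · q, k · q · q · q), r(r(q, q, q), k · q, opp(q)), r(q · q · q, r(k, k, q), k · q · q · q)), q), q, q) vs r(r(r(k · k · q, k · q · q, k · q · q), q · r(r(k · q · q, k · q, k · k · q · q), k · k · q · q · r(k, k, k), r(r(q, q, k), k · q, k · q)) · r(r(opp(q), k · q, k · q · q · q), r(r(q, q, q), k · q, opp(q)), r(q · q · q, r(k, k, q), k · q · q · q)), q), q, q)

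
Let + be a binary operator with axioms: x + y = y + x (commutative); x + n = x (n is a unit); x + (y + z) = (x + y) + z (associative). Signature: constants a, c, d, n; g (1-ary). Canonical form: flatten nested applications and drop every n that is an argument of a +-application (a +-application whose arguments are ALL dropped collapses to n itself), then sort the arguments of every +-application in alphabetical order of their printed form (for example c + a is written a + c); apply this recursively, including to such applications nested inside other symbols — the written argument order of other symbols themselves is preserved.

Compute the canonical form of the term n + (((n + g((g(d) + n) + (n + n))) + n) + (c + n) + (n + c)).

Answer: c + c + g(g(d))

Derivation:
Flatten:  n + n + g((g(d) + n) + (n + n)) + n + c + n + n + c
Inside:  g((g(d) + n) + (n + n))  →  g(g(d))
Drop the unit:  drop n (×5)
Order the arguments:  c + c + g(g(d))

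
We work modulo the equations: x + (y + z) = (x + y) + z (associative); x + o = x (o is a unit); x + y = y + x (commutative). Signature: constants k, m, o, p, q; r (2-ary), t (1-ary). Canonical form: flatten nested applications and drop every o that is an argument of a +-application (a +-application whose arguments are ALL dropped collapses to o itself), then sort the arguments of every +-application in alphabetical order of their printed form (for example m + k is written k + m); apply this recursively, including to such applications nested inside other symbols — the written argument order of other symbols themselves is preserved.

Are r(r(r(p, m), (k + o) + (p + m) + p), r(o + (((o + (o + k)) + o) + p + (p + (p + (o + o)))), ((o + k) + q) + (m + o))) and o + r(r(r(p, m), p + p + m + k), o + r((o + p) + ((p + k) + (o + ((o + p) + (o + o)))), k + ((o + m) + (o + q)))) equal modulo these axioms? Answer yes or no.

Left:  r(r(r(p, m), (k + o) + (p + m) + p), r(o + (((o + (o + k)) + o) + p + (p + (p + (o + o)))), ((o + k) + q) + (m + o)))
  Work inside:  o + (((o + (o + k)) + o) + p + (p + (p + (o + o))))
  Un-nest:  o + o + o + k + o + p + p + p + o + o
  Drop the unit:  drop o (×6)
  Order the arguments:  k + p + p + p
  Rebuild:  r(r(r(p, m), k + m + p + p), r(k + p + p + p, k + m + q))
Right:  o + r(r(r(p, m), p + p + m + k), o + r((o + p) + ((p + k) + (o + ((o + p) + (o + o)))), k + ((o + m) + (o + q))))
  Canonicalize subterm:  r(r(r(p, m), p + p + m + k), o + r((o + p) + ((p + k) + (o + ((o + p) + (o + o)))), k + ((o + m) + (o + q))))  →  r(r(r(p, m), k + m + p + p), r(k + p + p + p, k + m + q))
  Drop the unit:  drop o
  Sort:  r(r(r(p, m), k + m + p + p), r(k + p + p + p, k + m + q))

Answer: yes — both canonical forms are r(r(r(p, m), k + m + p + p), r(k + p + p + p, k + m + q))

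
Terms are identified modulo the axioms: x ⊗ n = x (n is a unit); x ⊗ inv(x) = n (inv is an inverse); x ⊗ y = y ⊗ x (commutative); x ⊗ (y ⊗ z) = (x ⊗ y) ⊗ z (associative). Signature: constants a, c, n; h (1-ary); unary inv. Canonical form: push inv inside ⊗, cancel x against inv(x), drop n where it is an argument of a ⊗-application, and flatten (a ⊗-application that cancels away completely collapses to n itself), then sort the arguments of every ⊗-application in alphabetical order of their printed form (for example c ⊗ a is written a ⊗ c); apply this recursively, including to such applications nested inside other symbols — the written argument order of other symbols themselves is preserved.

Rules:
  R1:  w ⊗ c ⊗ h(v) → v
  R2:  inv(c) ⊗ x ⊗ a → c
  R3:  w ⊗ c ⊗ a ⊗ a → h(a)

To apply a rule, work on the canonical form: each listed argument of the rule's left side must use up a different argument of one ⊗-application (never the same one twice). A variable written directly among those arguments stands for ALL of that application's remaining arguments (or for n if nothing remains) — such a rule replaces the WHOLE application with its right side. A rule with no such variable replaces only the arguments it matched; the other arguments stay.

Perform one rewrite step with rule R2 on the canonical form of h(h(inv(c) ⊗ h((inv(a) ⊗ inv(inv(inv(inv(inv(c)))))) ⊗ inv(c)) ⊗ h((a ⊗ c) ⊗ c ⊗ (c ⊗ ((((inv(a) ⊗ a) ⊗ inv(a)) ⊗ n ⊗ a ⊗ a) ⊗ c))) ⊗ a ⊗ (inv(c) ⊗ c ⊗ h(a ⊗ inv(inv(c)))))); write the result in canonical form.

Answer: h(h(c))

Derivation:
Canonical form:  h(h(a ⊗ h(a ⊗ a ⊗ c ⊗ c ⊗ c ⊗ c) ⊗ h(a ⊗ c) ⊗ h(inv(a) ⊗ inv(c) ⊗ inv(c)) ⊗ inv(c)))
Match R2:  consume a, inv(c);  x := h(a ⊗ a ⊗ c ⊗ c ⊗ c ⊗ c) ⊗ h(a ⊗ c) ⊗ h(inv(a) ⊗ inv(c) ⊗ inv(c))
Every leftover argument binds to the variable; the entire application is replaced.
Giving:  h(h(c))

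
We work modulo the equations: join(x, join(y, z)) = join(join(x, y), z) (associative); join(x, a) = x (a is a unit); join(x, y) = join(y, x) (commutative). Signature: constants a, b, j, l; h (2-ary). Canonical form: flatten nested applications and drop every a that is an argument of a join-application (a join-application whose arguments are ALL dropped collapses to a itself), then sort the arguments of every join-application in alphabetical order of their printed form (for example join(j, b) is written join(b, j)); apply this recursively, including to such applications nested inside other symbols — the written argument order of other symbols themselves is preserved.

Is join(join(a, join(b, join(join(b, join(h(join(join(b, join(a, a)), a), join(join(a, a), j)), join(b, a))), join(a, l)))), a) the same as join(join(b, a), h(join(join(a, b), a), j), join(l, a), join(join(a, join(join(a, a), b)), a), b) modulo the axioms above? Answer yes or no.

Answer: yes — both canonical forms are join(b, b, b, h(b, j), l)

Derivation:
Left:  join(join(a, join(b, join(join(b, join(h(join(join(b, join(a, a)), a), join(join(a, a), j)), join(b, a))), join(a, l)))), a)
  Flatten:  join(a, b, b, h(join(join(b, join(a, a)), a), join(join(a, a), j)), b, a, a, l, a)
  Canonicalize subterm:  h(join(join(b, join(a, a)), a), join(join(a, a), j))  →  h(b, j)
  Units out:  drop a (×4)
  Sort:  join(b, b, b, h(b, j), l)
Right:  join(join(b, a), h(join(join(a, b), a), j), join(l, a), join(join(a, join(join(a, a), b)), a), b)
  Flatten:  join(b, a, h(join(join(a, b), a), j), l, a, a, a, a, b, a, b)
  Inside:  h(join(join(a, b), a), j)  →  h(b, j)
  Drop the unit:  drop a (×6)
  Order the arguments:  join(b, b, b, h(b, j), l)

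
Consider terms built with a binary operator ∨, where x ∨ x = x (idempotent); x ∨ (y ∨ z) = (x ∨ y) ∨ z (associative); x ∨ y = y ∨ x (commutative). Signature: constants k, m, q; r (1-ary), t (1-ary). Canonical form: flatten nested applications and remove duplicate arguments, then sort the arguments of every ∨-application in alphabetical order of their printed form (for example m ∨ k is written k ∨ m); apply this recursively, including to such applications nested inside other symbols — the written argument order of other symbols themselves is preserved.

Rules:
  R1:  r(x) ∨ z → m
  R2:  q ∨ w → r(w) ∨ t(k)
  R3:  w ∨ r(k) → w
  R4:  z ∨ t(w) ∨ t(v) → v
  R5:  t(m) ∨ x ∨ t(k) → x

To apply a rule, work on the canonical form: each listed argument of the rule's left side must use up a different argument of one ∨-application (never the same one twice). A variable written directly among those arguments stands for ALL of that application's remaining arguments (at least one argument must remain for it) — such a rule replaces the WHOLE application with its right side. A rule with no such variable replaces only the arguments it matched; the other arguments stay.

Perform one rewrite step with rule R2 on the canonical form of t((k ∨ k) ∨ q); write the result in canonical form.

Canonical form:  t(k ∨ q)
Match R2:  consume q;  w := k
The variable takes the whole remainder — replace the entire application.
New term:  t(r(k) ∨ t(k))

Answer: t(r(k) ∨ t(k))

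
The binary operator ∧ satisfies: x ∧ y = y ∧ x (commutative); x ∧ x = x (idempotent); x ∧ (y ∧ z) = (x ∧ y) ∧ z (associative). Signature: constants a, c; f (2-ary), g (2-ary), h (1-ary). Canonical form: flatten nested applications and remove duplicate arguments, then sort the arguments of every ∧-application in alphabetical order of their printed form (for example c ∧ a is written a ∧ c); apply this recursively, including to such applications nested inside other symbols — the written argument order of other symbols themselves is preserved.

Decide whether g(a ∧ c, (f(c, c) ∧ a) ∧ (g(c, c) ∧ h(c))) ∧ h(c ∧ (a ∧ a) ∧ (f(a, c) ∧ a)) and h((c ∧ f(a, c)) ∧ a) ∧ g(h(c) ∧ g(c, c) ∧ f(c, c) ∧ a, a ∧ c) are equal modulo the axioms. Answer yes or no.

Answer: no — g(a ∧ c, a ∧ f(c, c) ∧ g(c, c) ∧ h(c)) ∧ h(a ∧ c ∧ f(a, c)) vs g(a ∧ f(c, c) ∧ g(c, c) ∧ h(c), a ∧ c) ∧ h(a ∧ c ∧ f(a, c))

Derivation:
Left:  g(a ∧ c, (f(c, c) ∧ a) ∧ (g(c, c) ∧ h(c))) ∧ h(c ∧ (a ∧ a) ∧ (f(a, c) ∧ a))
  Canonicalize subterm:  g(a ∧ c, (f(c, c) ∧ a) ∧ (g(c, c) ∧ h(c)))  →  g(a ∧ c, a ∧ f(c, c) ∧ g(c, c) ∧ h(c))
  Canonicalize subterm:  h(c ∧ (a ∧ a) ∧ (f(a, c) ∧ a))  →  h(a ∧ c ∧ f(a, c))
  Sort arguments:  g(a ∧ c, a ∧ f(c, c) ∧ g(c, c) ∧ h(c)) ∧ h(a ∧ c ∧ f(a, c))
Right:  h((c ∧ f(a, c)) ∧ a) ∧ g(h(c) ∧ g(c, c) ∧ f(c, c) ∧ a, a ∧ c)
  Simplify inside:  h((c ∧ f(a, c)) ∧ a)  →  h(a ∧ c ∧ f(a, c))
  Simplify inside:  g(h(c) ∧ g(c, c) ∧ f(c, c) ∧ a, a ∧ c)  →  g(a ∧ f(c, c) ∧ g(c, c) ∧ h(c), a ∧ c)
  Sort arguments:  g(a ∧ f(c, c) ∧ g(c, c) ∧ h(c), a ∧ c) ∧ h(a ∧ c ∧ f(a, c))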